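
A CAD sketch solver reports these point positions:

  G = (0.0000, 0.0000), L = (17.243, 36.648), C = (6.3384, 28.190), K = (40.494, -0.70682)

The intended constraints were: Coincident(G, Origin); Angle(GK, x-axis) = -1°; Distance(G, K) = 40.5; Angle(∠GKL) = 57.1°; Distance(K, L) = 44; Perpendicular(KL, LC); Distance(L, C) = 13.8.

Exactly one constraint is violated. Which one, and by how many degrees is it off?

Perpendicular(KL, LC) — off by 5.90°.

G = (0.00, 0.00) ✓; GK at -1.000° ✓; |GK| = 40.50 ✓; ∠GKL = 57.10° ✓; |KL| = 44.00 ✓; ∠(KL, LC) = 95.90° ✗; |LC| = 13.80 ✓.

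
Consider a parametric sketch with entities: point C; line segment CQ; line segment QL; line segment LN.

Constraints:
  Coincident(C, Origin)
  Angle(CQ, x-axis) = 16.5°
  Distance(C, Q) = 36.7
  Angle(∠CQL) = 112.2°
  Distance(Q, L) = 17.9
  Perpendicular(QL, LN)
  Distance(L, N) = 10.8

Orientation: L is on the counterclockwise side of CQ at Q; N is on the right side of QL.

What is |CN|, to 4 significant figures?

54.90

C is at the origin; CQ runs at 16.5° with length 36.7, so Q = 36.7·(cos 16.5°, sin 16.5°) = (35.19, 10.42). ∠CQL = 112.2°, so QL runs at 16.5° + (180° − 112.2°) = 84.30° from the x-axis; with |QL| = 17.9, L = Q + 17.9·(cos 84.30°, sin 84.30°) = (36.97, 28.23). QL ⟂ LN; with |LN| = 10.8 on the right of QL, N = L + 10.8·(0.9951, -0.09932) = (47.71, 27.16). Then |CN| = |N − C| = 54.90.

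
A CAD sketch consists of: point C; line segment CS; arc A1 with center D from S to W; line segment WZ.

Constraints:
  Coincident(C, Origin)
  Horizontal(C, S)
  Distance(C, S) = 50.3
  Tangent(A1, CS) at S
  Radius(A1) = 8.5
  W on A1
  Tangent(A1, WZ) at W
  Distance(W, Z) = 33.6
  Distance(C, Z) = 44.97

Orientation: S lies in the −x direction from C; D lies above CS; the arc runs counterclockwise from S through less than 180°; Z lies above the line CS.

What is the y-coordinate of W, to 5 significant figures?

4.8216

C is at the origin; CS is horizontal with |CS| = 50.3 and S on the −x side, so S = (-50.300, 0.0000). Tangency of A1 to CS means the radius DS is perpendicular to CS, so D = S + (0, 8.5) = (-50.300, 8.5000). Since DW ⟂ WZ (tangency), |DZ| = √(8.5² + 33.6²) = 34.658 regardless of where W sits on A1. So Z lies on both circle(C, 44.97) and circle(D, 34.658); the above-CS intersection is Z = (-28.097, 35.112). W is the foot of the tangent from Z: W = (-42.637, 4.8216).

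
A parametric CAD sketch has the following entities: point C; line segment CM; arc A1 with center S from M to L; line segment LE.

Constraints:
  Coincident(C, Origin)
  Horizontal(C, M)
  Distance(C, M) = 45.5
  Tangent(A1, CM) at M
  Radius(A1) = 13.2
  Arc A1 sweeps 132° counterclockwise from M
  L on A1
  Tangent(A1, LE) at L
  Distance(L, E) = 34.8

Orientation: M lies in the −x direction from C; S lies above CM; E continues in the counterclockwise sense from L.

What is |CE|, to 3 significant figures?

76.0

On A1, M sits at bearing -90° from S; a 132° counterclockwise sweep puts L at bearing 42°, so L = S + 13.2·(cos 42°, sin 42°) = (-35.7, 22.0). The tangent condition forces SL to be normal to LE, so LE runs along (−sin 42°, cos 42°); with |LE| = 34.8, E = (-59.0, 47.9). Then |CE| = |E − C| = 76.0.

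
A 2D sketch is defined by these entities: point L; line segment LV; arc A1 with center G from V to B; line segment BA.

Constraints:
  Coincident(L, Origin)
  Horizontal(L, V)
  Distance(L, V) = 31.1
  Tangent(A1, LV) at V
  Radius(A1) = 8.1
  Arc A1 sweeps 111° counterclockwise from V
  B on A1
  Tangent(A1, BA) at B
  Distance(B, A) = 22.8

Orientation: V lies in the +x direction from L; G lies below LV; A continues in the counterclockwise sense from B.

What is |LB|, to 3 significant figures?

26.0

L is at the origin; L and V share the same y with |LV| = 31.1 and V on the +x side, so V = (31.1, 0.00). The tangent condition forces GV to be normal to LV, so G = V + (0, -8.1) = (31.1, -8.10). On A1, V sits at bearing 90° from G; a 111° counterclockwise sweep puts B at bearing 201°, so B = G + 8.1·(cos 201°, sin 201°) = (23.5, -11.0). Then |LB| = |B − L| = 26.0.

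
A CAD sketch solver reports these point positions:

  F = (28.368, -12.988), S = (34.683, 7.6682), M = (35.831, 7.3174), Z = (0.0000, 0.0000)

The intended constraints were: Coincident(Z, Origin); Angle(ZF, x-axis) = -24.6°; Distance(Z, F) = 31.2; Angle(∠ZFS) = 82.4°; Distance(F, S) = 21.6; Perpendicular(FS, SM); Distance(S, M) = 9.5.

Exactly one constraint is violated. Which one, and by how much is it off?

Distance(S, M) = 9.5 — off by 8.30.

Z = (0.00, 0.00) ✓; ZF at -24.60° ✓; |ZF| = 31.20 ✓; ∠ZFS = 82.40° ✓; |FS| = 21.60 ✓; ∠(FS, SM) = 89.99° ✓; |SM| = 1.200 ✗.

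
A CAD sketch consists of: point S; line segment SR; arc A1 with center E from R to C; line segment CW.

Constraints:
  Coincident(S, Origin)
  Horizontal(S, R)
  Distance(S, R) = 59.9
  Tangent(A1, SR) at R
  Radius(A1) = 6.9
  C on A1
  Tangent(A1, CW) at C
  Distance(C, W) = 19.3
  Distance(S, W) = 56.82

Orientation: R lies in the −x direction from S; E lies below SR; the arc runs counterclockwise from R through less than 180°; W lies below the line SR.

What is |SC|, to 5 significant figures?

65.786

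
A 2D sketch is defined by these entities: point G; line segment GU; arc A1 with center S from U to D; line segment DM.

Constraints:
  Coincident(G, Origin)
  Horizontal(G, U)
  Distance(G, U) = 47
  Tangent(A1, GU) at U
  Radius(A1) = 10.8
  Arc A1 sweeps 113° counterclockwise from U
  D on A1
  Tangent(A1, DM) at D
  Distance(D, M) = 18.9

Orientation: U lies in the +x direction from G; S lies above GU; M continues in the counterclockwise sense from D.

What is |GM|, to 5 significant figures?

59.218

On A1, U sits at bearing -90° from S; a 113° counterclockwise sweep puts D at bearing 23°, so D = S + 10.8·(cos 23°, sin 23°) = (56.941, 15.020). A1 meets DM tangentially, so SD is at right angles to DM, so DM runs along (−sin 23°, cos 23°); with |DM| = 18.9, M = (49.557, 32.417). Then |GM| = |M − G| = 59.218.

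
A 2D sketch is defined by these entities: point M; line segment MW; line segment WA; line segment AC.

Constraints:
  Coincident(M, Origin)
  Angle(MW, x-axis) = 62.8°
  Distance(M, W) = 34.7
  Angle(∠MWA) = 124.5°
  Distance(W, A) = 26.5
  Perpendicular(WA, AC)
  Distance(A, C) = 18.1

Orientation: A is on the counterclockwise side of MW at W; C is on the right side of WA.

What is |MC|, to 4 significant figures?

65.66

M is at the origin; MW runs at 62.8° with length 34.7, so W = 34.7·(cos 62.8°, sin 62.8°) = (15.86, 30.86). ∠MWA = 124.5°, so WA runs at 62.8° + (180° − 124.5°) = 118.3° from the x-axis; with |WA| = 26.5, A = W + 26.5·(cos 118.3°, sin 118.3°) = (3.298, 54.20). The perpendicularity gives AC at right angles to WA; with |AC| = 18.1 on the right of WA, C = A + 18.1·(0.8805, 0.4741) = (19.23, 62.78). Then |MC| = |C − M| = 65.66.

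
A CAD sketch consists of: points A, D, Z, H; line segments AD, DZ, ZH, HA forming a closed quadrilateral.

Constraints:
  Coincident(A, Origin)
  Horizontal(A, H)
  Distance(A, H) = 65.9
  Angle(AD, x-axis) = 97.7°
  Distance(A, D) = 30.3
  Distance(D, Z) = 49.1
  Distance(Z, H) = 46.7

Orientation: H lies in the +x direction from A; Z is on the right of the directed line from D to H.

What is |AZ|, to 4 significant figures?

24.20

Checks: |DZ| = 49.10 ✓; |ZH| = 46.70 ✓.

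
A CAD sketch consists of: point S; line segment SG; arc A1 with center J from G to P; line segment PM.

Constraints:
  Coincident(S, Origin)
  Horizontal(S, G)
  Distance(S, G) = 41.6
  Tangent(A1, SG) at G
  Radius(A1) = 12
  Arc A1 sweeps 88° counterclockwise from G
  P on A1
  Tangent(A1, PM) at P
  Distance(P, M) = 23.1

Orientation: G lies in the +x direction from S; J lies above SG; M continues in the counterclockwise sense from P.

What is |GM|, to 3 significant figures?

37.0

On A1, G sits at bearing -90° from J; an 88° counterclockwise sweep puts P at bearing -2°, so P = J + 12.0·(cos -2°, sin -2°) = (53.6, 11.6). A1 meets PM tangentially, so JP is at right angles to PM, so PM runs along (−sin -2°, cos -2°); with |PM| = 23.1, M = (54.4, 34.7). Then |GM| = |M − G| = 37.0.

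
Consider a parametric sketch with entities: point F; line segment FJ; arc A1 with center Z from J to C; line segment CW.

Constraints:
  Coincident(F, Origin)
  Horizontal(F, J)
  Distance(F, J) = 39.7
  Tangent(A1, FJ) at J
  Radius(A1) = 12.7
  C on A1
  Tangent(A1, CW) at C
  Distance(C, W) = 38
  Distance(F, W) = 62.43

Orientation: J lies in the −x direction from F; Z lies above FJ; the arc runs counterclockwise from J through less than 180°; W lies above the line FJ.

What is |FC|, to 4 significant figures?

31.05

Checks: F = (0.00, 0.00) ✓; |ZC| = 12.70 ✓; ∠(ZC, CW) = 90.00° ✓; |CW| = 38.00 ✓; |FW| = 62.43 ✓.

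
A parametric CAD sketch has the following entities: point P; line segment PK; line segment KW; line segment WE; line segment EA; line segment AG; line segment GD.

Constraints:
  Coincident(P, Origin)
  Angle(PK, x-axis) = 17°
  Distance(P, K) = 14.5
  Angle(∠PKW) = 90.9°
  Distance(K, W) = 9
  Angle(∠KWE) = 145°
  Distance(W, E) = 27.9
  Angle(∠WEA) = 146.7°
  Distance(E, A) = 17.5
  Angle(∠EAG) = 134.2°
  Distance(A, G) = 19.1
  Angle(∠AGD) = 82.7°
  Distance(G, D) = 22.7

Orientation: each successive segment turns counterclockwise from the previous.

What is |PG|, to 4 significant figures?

46.74

P is at the origin; PK runs at 17.0° with length 14.5, so K = (13.87, 4.239). ∠PKW = 90.9° gives KW at 106.1° from the x-axis; with |KW| = 9.0, W = (11.37, 12.89). ∠KWE = 145.0° gives WE at 141.1° from the x-axis; with |WE| = 27.9, E = (-10.34, 30.41). ∠WEA = 146.7° gives EA at 174.4° from the x-axis; with |EA| = 17.5, A = (-27.76, 32.11). ∠EAG = 134.2° gives AG at -139.8° from the x-axis; with |AG| = 19.1, G = (-42.35, 19.79). Then |PG| = |G − P| = 46.74.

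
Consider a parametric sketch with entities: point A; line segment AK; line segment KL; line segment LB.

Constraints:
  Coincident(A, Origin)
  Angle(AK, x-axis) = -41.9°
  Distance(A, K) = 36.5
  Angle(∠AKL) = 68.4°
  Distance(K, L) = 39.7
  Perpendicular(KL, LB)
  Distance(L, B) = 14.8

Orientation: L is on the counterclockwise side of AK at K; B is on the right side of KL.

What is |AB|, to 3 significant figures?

55.4

∠AKL = 68.4°, so KL runs at -41.9° + (180° − 68.4°) = 69.7° from the x-axis; with |KL| = 39.7, L = K + 39.7·(cos 69.7°, sin 69.7°) = (40.9, 12.9). The perpendicularity gives LB at right angles to KL; with |LB| = 14.8 on the right of KL, B = L + 14.8·(0.938, -0.347) = (54.8, 7.72). Then |AB| = |B − A| = 55.4.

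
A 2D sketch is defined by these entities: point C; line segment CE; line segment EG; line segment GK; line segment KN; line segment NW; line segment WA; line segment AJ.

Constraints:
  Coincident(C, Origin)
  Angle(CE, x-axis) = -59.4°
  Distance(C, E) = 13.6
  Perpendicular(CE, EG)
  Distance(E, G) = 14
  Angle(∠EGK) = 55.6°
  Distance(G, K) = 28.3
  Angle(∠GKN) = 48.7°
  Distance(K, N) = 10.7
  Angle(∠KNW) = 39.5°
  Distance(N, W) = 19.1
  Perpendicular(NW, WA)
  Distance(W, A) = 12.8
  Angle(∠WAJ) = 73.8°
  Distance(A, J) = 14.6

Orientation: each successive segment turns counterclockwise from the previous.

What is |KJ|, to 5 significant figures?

3.7122

C is at the origin; CE runs at -59.4° with length 13.6, so E = (6.9230, -11.706). The perpendicularity gives EG at right angles to CE, so EG runs at 30.600°; with |EG| = 14.0, G = (18.973, -4.5795). ∠EGK = 55.6° gives GK at 155.00° from the x-axis; with |GK| = 28.3, K = (-6.6752, 7.3806). ∠GKN = 48.7° gives KN at -73.700° from the x-axis; with |KN| = 10.7, N = (-3.6720, -2.8893). ∠KNW = 39.5° gives NW at 66.800° from the x-axis; with |NW| = 19.1, W = (3.8523, 14.666). NW ⟂ WA, so WA runs at 156.80°; with |WA| = 12.8, A = (-7.9127, 19.709). ∠WAJ = 73.8° gives AJ at -97.000° from the x-axis; with |AJ| = 14.6, J = (-9.6920, 5.2174). Then |KJ| = |J − K| = 3.7122.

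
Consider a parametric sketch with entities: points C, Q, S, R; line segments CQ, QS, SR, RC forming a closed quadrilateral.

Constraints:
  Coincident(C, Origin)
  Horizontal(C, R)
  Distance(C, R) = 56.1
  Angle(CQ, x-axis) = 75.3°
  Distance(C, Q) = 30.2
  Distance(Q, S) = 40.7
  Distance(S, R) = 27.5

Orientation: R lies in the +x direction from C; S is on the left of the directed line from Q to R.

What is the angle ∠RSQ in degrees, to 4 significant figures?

110.6°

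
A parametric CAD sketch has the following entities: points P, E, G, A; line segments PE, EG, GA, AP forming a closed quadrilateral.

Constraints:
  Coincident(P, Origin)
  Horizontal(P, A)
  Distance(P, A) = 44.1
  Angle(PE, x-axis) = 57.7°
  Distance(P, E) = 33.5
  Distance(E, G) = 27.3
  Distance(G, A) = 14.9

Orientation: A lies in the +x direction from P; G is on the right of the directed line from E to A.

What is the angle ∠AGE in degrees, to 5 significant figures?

129.81°

P is at the origin; P and A share the same y with |PA| = 44.1 and A in +x, so A = (44.1, 0). PE runs at 57.7° with |PE| = 33.5, so E = (17.901, 28.316). G is determined by |EG| = 27.3 and |GA| = 14.9 together: it lies at the intersection of circle(E, 27.3) and circle(A, 14.9). With |EA| = 38.577, the foot of the radical line on EA is 26.071 from E and the perpendicular offset is √(27.3² − 26.071²) = 8.0993. Taking the right-of-EA solution: G = (29.661, 3.6794).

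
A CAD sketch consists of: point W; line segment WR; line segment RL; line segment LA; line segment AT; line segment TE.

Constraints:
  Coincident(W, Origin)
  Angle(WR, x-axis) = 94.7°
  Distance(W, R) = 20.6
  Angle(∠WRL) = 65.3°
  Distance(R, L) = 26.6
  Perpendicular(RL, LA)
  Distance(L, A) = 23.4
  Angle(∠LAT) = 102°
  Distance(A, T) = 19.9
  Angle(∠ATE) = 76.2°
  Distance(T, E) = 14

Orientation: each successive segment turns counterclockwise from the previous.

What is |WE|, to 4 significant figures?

5.273

∠LAT = 102.0° gives AT at 17.40° from the x-axis; with |AT| = 19.9, T = (5.614, -6.963). ∠ATE = 76.2° gives TE at 121.2° from the x-axis; with |TE| = 14.0, E = (-1.638, 5.012). Then |WE| = |E − W| = 5.273.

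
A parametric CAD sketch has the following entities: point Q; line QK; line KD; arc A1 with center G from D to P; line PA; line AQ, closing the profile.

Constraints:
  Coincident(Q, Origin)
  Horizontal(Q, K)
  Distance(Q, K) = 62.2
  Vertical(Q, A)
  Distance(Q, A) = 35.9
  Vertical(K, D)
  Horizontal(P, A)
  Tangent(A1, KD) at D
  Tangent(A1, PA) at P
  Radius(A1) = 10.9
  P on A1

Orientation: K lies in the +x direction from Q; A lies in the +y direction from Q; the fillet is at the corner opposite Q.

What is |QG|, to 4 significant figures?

57.07

Q is at the origin; Q and K share the same y with |QK| = 62.2 and K on the +x side, so K = (62.20, 0.000). QA is vertical with |QA| = 35.9 and A on the +y side, so A = (0.000, 35.90). The virtual corner opposite Q is at (62.20, 35.90). Tangency of A1 to KD means the radius GD is perpendicular to KD and since A1 is tangent to PA there, GP ⟂ PA, with radius 10.9, so the center G sits 10.9 in from both sides at G = (51.30, 25.00). Then |QG| = |G − Q| = 57.07.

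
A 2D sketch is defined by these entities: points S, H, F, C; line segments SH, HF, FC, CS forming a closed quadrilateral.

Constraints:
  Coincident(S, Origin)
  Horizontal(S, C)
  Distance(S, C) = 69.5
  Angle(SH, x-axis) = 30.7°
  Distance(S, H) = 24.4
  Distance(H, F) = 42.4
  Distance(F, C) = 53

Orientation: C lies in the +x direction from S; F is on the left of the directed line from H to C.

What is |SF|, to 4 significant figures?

65.42

Checks: |HF| = 42.40 ✓; |FC| = 53.00 ✓.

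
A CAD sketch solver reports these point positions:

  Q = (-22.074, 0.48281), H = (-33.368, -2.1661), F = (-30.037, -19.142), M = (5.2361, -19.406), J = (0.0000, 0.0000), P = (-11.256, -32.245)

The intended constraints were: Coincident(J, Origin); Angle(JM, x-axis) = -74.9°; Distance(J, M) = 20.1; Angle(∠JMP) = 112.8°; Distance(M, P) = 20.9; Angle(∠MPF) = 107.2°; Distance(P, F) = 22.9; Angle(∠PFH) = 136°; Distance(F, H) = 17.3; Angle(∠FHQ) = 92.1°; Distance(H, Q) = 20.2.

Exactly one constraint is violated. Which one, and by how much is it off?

Distance(H, Q) = 20.2 — off by 8.60.

J = (0.00, 0.00) ✓; JM at -74.90° ✓; |JM| = 20.10 ✓; ∠JMP = 112.8° ✓; |MP| = 20.90 ✓; ∠MPF = 107.2° ✓; |PF| = 22.90 ✓; ∠PFH = 136.0° ✓; |FH| = 17.30 ✓; ∠FHQ = 92.10° ✓; |HQ| = 11.60 ✗.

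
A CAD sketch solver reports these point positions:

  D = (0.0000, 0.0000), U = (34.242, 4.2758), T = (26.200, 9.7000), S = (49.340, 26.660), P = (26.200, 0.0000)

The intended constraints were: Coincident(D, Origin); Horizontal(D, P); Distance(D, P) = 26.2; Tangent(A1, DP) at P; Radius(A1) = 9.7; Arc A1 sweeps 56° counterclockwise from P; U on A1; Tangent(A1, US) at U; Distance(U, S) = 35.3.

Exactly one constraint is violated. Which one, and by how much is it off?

Distance(U, S) = 35.3 — off by 8.30.

D = (0.00, 0.00) ✓; D.y = 0.00, P.y = 0.00 ✓; |DP| = 26.20 ✓; ∠(TP, PD) = 90.00° ✓; |TP| = 9.700 ✓; bearing(T→U) − bearing(T→P) = 56.00° ✓; |TU| = 9.700 ✓; ∠(TU, US) = 90.00° ✓; |US| = 27.00 ✗.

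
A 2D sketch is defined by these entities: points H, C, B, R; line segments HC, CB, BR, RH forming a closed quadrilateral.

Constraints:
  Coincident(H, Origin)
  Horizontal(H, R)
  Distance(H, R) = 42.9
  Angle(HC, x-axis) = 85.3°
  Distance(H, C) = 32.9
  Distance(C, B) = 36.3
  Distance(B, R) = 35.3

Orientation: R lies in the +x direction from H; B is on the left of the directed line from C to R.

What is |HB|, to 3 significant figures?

52.4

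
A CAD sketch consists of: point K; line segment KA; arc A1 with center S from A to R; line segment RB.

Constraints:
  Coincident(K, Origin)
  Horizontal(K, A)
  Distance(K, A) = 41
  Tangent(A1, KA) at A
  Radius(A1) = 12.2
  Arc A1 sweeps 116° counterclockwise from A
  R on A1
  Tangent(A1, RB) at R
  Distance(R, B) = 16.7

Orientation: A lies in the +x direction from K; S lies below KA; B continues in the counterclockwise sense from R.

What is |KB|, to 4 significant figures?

49.55

On A1, A sits at bearing 90° from S; a 116° counterclockwise sweep puts R at bearing 206°, so R = S + 12.2·(cos 206°, sin 206°) = (30.03, -17.55). Since A1 is tangent to RB there, SR ⟂ RB, so RB runs along (−sin 206°, cos 206°); with |RB| = 16.7, B = (37.36, -32.56). Then |KB| = |B − K| = 49.55.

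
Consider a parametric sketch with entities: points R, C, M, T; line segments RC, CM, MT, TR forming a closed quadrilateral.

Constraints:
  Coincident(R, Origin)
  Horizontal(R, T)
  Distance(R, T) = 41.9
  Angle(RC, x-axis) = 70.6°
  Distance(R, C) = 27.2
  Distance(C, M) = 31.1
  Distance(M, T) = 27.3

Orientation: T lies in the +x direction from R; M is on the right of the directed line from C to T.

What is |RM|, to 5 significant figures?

15.802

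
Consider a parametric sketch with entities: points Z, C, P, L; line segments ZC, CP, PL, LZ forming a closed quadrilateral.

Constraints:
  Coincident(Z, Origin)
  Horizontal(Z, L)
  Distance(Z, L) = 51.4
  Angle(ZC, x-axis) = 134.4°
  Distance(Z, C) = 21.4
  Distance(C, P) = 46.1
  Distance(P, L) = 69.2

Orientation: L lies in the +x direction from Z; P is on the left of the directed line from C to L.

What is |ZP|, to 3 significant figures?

55.4

Checks: |CP| = 46.10 ✓; |PL| = 69.20 ✓.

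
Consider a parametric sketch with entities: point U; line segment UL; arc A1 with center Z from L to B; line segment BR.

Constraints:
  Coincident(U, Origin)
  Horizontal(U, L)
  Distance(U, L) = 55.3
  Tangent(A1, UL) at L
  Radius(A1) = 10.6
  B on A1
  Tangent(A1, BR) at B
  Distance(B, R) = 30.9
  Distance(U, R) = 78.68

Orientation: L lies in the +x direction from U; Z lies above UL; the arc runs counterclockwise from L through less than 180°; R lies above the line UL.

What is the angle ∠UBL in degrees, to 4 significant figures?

35.08°

U is at the origin; U and L share the same y with |UL| = 55.3 and L on the +x side, so L = (55.30, 0.000). A1 meets UL tangentially, so ZL is at right angles to UL, so Z = L + (0, 10.6) = (55.30, 10.60). Since ZB ⟂ BR (tangency), |ZR| = √(10.6² + 30.9²) = 32.67 regardless of where B sits on A1. So R lies on both circle(U, 78.68) and circle(Z, 32.67); the above-UL intersection is R = (67.12, 41.05). B is the foot of the tangent from R: B = (65.89, 10.18).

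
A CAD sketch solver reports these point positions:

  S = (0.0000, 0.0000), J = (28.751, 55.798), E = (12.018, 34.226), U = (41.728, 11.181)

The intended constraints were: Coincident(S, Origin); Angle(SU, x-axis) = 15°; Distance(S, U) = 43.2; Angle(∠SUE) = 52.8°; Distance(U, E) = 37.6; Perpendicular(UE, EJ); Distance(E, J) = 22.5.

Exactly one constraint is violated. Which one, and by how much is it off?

Distance(E, J) = 22.5 — off by 4.80.

S = (0.00, 0.00) ✓; SU at 15.00° ✓; |SU| = 43.20 ✓; ∠SUE = 52.80° ✓; |UE| = 37.60 ✓; ∠(UE, EJ) = 90.00° ✓; |EJ| = 27.30 ✗.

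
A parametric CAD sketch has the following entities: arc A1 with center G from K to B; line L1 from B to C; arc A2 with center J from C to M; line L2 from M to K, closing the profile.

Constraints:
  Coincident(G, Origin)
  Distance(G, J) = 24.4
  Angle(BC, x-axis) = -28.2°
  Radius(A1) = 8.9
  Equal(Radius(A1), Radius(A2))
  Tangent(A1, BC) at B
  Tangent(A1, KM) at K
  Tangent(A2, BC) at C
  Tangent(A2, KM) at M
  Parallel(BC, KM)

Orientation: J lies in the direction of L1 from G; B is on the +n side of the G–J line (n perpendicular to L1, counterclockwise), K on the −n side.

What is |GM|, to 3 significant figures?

26.0

The slot axis is L1's direction at -28.2°, so u = (cos -28.2°, sin -28.2°) = (0.881, -0.473) and n = (−sin -28.2°, cos -28.2°) = (0.473, 0.881). G is at the origin and J lies 24.4 along u from G, so J = 24.4·u = (21.5, -11.5). Tangency of A1 to both parallel lines with radius 8.9 puts B and K at G ± 8.9·n: B = (4.21, 7.84), K = (-4.21, -7.84). Equal radii place C and M the same way about J: C = J + 8.9·n = (25.7, -3.69), M = J − 8.9·n = (17.3, -19.4). Then |GM| = |M − G| = 26.0.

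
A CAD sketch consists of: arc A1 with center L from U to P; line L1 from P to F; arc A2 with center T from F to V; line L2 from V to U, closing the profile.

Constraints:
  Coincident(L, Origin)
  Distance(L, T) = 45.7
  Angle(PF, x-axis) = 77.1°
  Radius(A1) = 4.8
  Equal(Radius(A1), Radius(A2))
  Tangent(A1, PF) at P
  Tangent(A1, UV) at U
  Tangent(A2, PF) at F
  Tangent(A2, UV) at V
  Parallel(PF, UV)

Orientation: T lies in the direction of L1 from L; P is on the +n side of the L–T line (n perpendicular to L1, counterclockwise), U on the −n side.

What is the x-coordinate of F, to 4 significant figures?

5.524

The slot axis is L1's direction at 77.1°, so u = (cos 77.1°, sin 77.1°) = (0.2233, 0.9748) and n = (−sin 77.1°, cos 77.1°) = (-0.9748, 0.2233). L is at the origin and T lies 45.7 along u from L, so T = 45.7·u = (10.20, 44.55). Tangency of A1 to both parallel lines with radius 4.8 puts P and U at L ± 4.8·n: P = (-4.679, 1.072), U = (4.679, -1.072). Equal radii place F and V the same way about T: F = T + 4.8·n = (5.524, 45.62), V = T − 4.8·n = (14.88, 43.47). So F.x = 5.524.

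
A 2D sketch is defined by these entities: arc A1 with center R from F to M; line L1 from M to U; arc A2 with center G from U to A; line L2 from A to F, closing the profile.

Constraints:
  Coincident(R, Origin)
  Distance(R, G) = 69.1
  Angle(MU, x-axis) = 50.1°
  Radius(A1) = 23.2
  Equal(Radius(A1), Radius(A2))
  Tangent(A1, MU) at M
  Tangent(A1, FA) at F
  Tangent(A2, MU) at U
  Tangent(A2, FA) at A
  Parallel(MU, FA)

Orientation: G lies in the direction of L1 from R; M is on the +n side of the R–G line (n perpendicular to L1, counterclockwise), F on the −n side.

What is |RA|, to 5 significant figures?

72.891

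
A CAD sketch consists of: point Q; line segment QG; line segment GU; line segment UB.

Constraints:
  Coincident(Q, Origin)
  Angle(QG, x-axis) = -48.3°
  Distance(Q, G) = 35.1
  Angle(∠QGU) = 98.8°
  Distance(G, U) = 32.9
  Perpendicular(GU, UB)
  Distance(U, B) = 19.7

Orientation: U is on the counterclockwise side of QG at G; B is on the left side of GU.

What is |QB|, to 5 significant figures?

41.100

Q is at the origin; QG runs at -48.3° with length 35.1, so G = 35.1·(cos -48.3°, sin -48.3°) = (23.350, -26.207). ∠QGU = 98.8°, so GU runs at -48.3° + (180° − 98.8°) = 32.900° from the x-axis; with |GU| = 32.9, U = G + 32.9·(cos 32.900°, sin 32.900°) = (50.973, -8.3366). The perpendicularity gives UB at right angles to GU; with |UB| = 19.7 on the left of GU, B = U + 19.7·(-0.54317, 0.83962) = (40.273, 8.2040). Then |QB| = |B − Q| = 41.100.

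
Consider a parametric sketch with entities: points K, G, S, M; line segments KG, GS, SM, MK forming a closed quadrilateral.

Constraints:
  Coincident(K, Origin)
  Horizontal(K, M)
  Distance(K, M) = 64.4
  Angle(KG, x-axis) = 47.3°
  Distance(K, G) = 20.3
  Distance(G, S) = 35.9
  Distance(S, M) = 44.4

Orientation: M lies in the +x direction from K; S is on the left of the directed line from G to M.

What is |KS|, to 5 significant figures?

56.091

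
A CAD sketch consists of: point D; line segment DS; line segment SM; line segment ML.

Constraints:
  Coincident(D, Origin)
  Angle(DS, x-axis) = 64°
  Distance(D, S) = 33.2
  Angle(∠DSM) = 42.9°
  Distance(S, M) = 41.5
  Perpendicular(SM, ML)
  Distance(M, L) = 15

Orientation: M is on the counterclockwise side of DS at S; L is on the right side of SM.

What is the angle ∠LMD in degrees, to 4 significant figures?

142.8°

∠DSM = 42.9°, so SM runs at 64.0° + (180° − 42.9°) = 201.1° from the x-axis; with |SM| = 41.5, M = S + 41.5·(cos 201.1°, sin 201.1°) = (-24.16, 14.90). The perpendicularity gives ML at right angles to SM; with |ML| = 15.0 on the right of SM, L = M + 15.0·(-0.3600, 0.9330) = (-29.56, 28.89). Then cos ∠LMD = ML·MD / (|ML||MD|), giving 142.8°.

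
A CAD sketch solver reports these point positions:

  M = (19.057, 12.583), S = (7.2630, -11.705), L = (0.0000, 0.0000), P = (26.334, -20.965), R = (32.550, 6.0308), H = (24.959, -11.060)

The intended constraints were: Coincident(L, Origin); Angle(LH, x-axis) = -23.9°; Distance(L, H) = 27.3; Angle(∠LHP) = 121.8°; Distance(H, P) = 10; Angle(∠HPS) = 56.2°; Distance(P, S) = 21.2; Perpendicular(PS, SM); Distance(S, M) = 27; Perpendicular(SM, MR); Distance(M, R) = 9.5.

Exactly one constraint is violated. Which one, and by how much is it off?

Distance(M, R) = 9.5 — off by 5.50.

L = (0.00, 0.00) ✓; LH at -23.90° ✓; |LH| = 27.30 ✓; ∠LHP = 121.8° ✓; |HP| = 10.00 ✓; ∠HPS = 56.20° ✓; |PS| = 21.20 ✓; ∠(PS, SM) = 90.00° ✓; |SM| = 27.00 ✓; ∠(SM, MR) = 90.00° ✓; |MR| = 15.00 ✗.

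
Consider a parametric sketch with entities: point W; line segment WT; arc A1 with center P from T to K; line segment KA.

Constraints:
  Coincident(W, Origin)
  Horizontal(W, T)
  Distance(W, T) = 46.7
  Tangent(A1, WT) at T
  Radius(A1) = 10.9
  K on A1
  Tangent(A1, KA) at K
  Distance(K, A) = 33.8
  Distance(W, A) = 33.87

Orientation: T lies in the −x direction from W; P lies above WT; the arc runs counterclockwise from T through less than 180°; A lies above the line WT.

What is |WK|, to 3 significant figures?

38.6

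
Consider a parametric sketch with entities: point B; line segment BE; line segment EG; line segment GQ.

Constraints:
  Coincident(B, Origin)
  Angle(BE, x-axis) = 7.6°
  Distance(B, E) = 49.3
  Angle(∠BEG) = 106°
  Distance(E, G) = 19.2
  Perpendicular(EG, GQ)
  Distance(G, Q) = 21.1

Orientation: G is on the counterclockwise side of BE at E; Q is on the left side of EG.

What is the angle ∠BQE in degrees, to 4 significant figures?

86.42°

B is at the origin; BE runs at 7.6° with length 49.3, so E = 49.3·(cos 7.6°, sin 7.6°) = (48.87, 6.520). ∠BEG = 106.0°, so EG runs at 7.6° + (180° − 106.0°) = 81.60° from the x-axis; with |EG| = 19.2, G = E + 19.2·(cos 81.60°, sin 81.60°) = (51.67, 25.51). EG ⟂ GQ; with |GQ| = 21.1 on the left of EG, Q = G + 21.1·(-0.9893, 0.1461) = (30.80, 28.60). Then cos ∠BQE = QB·QE / (|QB||QE|), giving 86.42°.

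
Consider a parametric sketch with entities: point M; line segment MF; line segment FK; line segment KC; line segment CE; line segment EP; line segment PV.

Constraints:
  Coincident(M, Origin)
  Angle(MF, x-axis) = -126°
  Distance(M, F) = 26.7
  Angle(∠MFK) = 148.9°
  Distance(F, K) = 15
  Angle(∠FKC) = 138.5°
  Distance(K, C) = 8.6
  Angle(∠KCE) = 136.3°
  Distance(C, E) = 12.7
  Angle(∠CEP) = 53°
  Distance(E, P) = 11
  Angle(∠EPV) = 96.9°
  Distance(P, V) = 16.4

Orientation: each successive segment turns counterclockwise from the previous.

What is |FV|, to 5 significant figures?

20.339

M is at the origin; MF runs at -126.0° with length 26.7, so F = (-15.694, -21.601). ∠MFK = 148.9° gives FK at -94.900° from the x-axis; with |FK| = 15.0, K = (-16.975, -36.546). ∠FKC = 138.5° gives KC at -53.400° from the x-axis; with |KC| = 8.6, C = (-11.848, -43.450). ∠KCE = 136.3° gives CE at -9.7000° from the x-axis; with |CE| = 12.7, E = (0.67085, -45.590). ∠CEP = 53.0° gives EP at 117.30° from the x-axis; with |EP| = 11.0, P = (-4.3743, -35.815). ∠EPV = 96.9° gives PV at -159.60° from the x-axis; with |PV| = 16.4, V = (-19.746, -41.532). Then |FV| = |V − F| = 20.339.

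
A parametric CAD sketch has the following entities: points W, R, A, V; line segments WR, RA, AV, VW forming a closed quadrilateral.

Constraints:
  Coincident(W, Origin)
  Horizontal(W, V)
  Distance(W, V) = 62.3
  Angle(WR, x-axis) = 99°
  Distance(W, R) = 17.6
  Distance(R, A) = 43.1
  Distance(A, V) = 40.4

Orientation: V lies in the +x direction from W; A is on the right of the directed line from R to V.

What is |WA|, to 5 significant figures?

29.473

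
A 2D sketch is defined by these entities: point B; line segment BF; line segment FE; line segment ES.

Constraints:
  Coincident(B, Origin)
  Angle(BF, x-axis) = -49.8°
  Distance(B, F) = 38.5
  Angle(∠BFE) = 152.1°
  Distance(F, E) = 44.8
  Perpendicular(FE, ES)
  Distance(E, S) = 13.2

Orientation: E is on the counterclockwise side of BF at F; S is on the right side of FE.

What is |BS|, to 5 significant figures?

84.781

B is at the origin; BF runs at -49.8° with length 38.5, so F = 38.5·(cos -49.8°, sin -49.8°) = (24.850, -29.406). ∠BFE = 152.1°, so FE runs at -49.8° + (180° − 152.1°) = -21.900° from the x-axis; with |FE| = 44.8, E = F + 44.8·(cos -21.900°, sin -21.900°) = (66.417, -46.116). The perpendicularity gives ES at right angles to FE; with |ES| = 13.2 on the right of FE, S = E + 13.2·(-0.37299, -0.92784) = (61.494, -58.363). Then |BS| = |S − B| = 84.781.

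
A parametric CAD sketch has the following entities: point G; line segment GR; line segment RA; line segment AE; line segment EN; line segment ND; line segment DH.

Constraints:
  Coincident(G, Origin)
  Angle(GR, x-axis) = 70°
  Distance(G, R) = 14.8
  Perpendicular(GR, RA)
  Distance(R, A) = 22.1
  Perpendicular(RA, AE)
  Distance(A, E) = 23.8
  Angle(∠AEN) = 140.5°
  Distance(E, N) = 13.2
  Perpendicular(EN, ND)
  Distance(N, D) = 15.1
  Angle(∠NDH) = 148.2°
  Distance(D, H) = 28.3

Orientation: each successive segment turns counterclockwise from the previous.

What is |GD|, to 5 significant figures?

9.7980

∠AEN = 140.5° gives EN at -70.500° from the x-axis; with |EN| = 13.2, N = (-19.439, -13.341). The perpendicularity gives ND at right angles to EN, so ND runs at 19.500°; with |ND| = 15.1, D = (-5.2053, -8.3010). Then |GD| = |D − G| = 9.7980.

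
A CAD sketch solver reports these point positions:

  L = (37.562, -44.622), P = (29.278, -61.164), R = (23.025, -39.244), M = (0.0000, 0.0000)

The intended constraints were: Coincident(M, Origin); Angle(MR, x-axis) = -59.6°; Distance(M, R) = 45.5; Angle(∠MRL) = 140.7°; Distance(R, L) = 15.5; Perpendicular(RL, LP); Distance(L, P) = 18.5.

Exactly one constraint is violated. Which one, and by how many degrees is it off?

Perpendicular(RL, LP) — off by 6.30°.

M = (0.00, 0.00) ✓; MR at -59.60° ✓; |MR| = 45.50 ✓; ∠MRL = 140.7° ✓; |RL| = 15.50 ✓; ∠(RL, LP) = 96.30° ✗; |LP| = 18.50 ✓.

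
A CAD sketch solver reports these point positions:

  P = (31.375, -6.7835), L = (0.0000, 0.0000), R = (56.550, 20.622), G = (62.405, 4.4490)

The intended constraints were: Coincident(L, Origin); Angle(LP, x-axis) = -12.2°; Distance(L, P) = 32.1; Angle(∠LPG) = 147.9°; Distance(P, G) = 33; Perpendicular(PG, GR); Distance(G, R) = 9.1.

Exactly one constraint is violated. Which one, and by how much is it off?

Distance(G, R) = 9.1 — off by 8.10.

L = (0.00, 0.00) ✓; LP at -12.20° ✓; |LP| = 32.10 ✓; ∠LPG = 147.9° ✓; |PG| = 33.00 ✓; ∠(PG, GR) = 90.00° ✓; |GR| = 17.20 ✗.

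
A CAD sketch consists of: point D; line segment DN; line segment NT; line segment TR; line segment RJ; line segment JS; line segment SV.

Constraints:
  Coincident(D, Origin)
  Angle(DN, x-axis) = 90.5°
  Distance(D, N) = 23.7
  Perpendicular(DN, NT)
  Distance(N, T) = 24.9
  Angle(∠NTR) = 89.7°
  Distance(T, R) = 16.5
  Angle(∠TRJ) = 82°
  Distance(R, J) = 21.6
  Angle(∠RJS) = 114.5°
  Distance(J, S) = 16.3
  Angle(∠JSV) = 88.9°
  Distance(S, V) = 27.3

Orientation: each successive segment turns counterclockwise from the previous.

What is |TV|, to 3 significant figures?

9.39

D is at the origin; DN runs at 90.5° with length 23.7, so N = (-0.207, 23.7). The perpendicularity gives NT at right angles to DN, so NT runs at -180°; with |NT| = 24.9, T = (-25.1, 23.5). ∠NTR = 89.7° gives TR at -89.2° from the x-axis; with |TR| = 16.5, R = (-24.9, 6.98). ∠TRJ = 82.0° gives RJ at 8.80° from the x-axis; with |RJ| = 21.6, J = (-3.53, 10.3). ∠RJS = 114.5° gives JS at 74.3° from the x-axis; with |JS| = 16.3, S = (0.881, 26.0). ∠JSV = 88.9° gives SV at 165° from the x-axis; with |SV| = 27.3, V = (-25.5, 32.9). Then |TV| = |V − T| = 9.39.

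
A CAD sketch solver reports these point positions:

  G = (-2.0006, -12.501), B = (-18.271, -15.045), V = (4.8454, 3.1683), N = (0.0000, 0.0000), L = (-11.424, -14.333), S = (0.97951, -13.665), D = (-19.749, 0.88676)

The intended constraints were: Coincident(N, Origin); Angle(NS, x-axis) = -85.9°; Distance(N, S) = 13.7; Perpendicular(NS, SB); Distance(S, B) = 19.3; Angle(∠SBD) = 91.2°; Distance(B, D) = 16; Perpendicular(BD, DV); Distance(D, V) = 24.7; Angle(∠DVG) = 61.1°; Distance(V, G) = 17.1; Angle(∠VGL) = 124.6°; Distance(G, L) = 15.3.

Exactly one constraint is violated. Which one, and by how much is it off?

Distance(G, L) = 15.3 — off by 5.70.

N = (0.00, 0.00) ✓; NS at -85.90° ✓; |NS| = 13.70 ✓; ∠(NS, SB) = 90.00° ✓; |SB| = 19.30 ✓; ∠SBD = 91.20° ✓; |BD| = 16.00 ✓; ∠(BD, DV) = 90.00° ✓; |DV| = 24.70 ✓; ∠DVG = 61.10° ✓; |VG| = 17.10 ✓; ∠VGL = 124.6° ✓; |GL| = 9.600 ✗.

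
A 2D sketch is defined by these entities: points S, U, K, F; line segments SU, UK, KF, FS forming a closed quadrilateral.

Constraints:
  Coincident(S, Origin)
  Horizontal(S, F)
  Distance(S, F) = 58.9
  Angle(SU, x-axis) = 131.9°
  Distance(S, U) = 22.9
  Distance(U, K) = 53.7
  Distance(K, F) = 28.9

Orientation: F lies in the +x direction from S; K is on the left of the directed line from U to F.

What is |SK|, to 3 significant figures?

43.3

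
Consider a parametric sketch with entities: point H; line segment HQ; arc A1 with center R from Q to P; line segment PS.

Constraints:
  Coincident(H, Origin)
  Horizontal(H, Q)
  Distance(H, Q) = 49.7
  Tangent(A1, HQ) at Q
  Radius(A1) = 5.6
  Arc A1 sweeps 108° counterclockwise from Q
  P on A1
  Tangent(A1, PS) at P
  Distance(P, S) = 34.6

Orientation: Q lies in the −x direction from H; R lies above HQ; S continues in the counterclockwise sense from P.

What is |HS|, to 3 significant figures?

68.2

On A1, Q sits at bearing -90° from R; a 108° counterclockwise sweep puts P at bearing 18°, so P = R + 5.6·(cos 18°, sin 18°) = (-44.4, 7.33). A1 meets PS tangentially, so RP is at right angles to PS, so PS runs along (−sin 18°, cos 18°); with |PS| = 34.6, S = (-55.1, 40.2). Then |HS| = |S − H| = 68.2.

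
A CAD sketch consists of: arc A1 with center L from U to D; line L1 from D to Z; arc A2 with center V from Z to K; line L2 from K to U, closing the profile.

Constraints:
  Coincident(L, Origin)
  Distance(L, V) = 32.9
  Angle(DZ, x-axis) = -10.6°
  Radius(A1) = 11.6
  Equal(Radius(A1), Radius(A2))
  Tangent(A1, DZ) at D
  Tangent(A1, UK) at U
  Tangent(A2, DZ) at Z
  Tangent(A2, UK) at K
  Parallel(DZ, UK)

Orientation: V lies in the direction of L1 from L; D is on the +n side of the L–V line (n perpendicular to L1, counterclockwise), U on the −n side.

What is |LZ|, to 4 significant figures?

34.89

The slot axis is L1's direction at -10.6°, so u = (cos -10.6°, sin -10.6°) = (0.9829, -0.1840) and n = (−sin -10.6°, cos -10.6°) = (0.1840, 0.9829). L is at the origin and V lies 32.9 along u from L, so V = 32.9·u = (32.34, -6.052). Tangency of A1 to both parallel lines with radius 11.6 puts D and U at L ± 11.6·n: D = (2.134, 11.40), U = (-2.134, -11.40). Equal radii place Z and K the same way about V: Z = V + 11.6·n = (34.47, 5.350), K = V − 11.6·n = (30.20, -17.45). Then |LZ| = |Z − L| = 34.89.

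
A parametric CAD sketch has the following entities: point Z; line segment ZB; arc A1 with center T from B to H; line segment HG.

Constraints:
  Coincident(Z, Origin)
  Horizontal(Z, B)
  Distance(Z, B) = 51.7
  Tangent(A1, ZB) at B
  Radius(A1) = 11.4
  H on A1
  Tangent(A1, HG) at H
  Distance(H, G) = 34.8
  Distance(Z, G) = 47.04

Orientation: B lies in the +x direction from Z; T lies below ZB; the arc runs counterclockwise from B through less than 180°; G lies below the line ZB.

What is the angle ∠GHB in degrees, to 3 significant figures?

147°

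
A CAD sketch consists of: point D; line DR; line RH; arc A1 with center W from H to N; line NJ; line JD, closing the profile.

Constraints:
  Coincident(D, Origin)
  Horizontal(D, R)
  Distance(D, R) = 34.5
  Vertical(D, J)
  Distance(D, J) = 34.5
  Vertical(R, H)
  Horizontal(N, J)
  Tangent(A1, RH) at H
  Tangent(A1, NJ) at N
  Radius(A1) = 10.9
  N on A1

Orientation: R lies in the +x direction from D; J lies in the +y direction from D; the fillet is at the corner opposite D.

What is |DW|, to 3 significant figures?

33.4

D and J share the same x with |DJ| = 34.5 and J on the +y side, so J = (0.00, 34.5). The virtual corner opposite D is at (34.5, 34.5). A1 meets RH tangentially, so WH is at right angles to RH and since A1 is tangent to NJ there, WN ⟂ NJ, with radius 10.9, so the center W sits 10.9 in from both sides at W = (23.6, 23.6). Then |DW| = |W − D| = 33.4.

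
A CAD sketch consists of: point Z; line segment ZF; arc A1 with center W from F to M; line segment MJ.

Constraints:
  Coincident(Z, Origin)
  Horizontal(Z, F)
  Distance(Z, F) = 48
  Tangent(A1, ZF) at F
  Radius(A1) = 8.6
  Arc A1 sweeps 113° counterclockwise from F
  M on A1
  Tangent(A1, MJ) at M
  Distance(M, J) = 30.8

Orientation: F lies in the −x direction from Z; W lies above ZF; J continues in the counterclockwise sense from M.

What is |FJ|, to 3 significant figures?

40.5

Z is at the origin; ZF is horizontal with |ZF| = 48.0 and F on the −x side, so F = (-48.0, 0.00). The tangent condition forces WF to be normal to ZF, so W = F + (0, 8.6) = (-48.0, 8.60). On A1, F sits at bearing -90° from W; a 113° counterclockwise sweep puts M at bearing 23°, so M = W + 8.6·(cos 23°, sin 23°) = (-40.1, 12.0). Tangency of A1 to MJ means the radius WM is perpendicular to MJ, so MJ runs along (−sin 23°, cos 23°); with |MJ| = 30.8, J = (-52.1, 40.3). Then |FJ| = |J − F| = 40.5.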